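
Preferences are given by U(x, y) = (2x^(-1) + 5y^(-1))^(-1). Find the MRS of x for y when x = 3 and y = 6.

MRS = 1.6

For CES with ρ = -1, MRS = (2/5)·(y/x)^2.
At (3, 6): MRS = 1.6.
The indifference curve has slope −1.6 at this bundle.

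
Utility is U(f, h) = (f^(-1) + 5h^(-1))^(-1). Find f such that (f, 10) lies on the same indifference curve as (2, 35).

f = 7

U depends on (f, h) only through S = f^(-1) + 5h^(-1), so equal utility means equal S. At (2, 35): S = 9/14.
With h = 10: 5·10^(-1) = 0.5, so f^(-1) = 9/14 − 0.5 = 1/7.
Hence f = 1/(1/7) = 7.
Check: U(7, 10) = 1.5556.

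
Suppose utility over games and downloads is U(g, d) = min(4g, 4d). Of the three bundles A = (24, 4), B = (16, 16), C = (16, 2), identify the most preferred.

Bundle B

Evaluate utility at each bundle:
U(A) = 16.
U(B) = 64.
U(C) = 8.
Highest utility is B, so B ≻ A ≻ C.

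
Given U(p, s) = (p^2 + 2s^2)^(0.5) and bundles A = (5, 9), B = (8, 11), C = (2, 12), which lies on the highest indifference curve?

Bundle B

Evaluate utility at each bundle:
U(A) = 13.675.
U(B) = 17.493.
U(C) = 17.088.
Highest utility is B, so B ≻ C ≻ A.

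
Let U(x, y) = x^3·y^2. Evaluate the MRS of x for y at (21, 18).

MU_x = 3·x^2·y^2 and MU_y = 2·x^3·y.
MRS = MU_x/MU_y = (3/2)·y/x.
At (21, 18): MRS = 9/7.
That is, one extra unit of x is worth 9/7 units of y at the margin.

MRS = 9/7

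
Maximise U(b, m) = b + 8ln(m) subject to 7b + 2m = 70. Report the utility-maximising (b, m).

b* = 2, m* = 28

MU_b = 1, MU_m = 8/m.
MRS = 1 ÷ (8/m).
Tangency: set MRS = p_b/p_m = 7/2 = 3.5.
MRS depends only on m: 0.125·m = 3.5 ⇒ m* = 3.5/0.125 = 28.
From the budget, 7·b = 70 − 2·28 = 14, so b* = 2.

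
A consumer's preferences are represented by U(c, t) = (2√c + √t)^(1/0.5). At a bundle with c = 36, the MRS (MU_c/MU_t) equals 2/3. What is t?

For CES with ρ = 0.5, MRS = (2/1)·√(t/c).
Setting (2/1)·√(t/36) = 2/3 gives √(t/36) = 1/3, so t/36 = 1/9 and t = 4.

t = 4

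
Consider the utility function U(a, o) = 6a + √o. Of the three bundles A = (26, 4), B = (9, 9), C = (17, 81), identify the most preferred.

Bundle A

Evaluate utility at each bundle:
U(A) = 158.000.
U(B) = 57.000.
U(C) = 111.000.
Highest utility is A, so A ≻ C ≻ B.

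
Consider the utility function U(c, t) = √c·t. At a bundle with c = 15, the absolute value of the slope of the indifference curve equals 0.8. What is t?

t = 24

MU_c = 0.5·c^(-0.5)·t and MU_t = √c.
MRS = MU_c/MU_t = (0.5)·t/c.
Substitute c = 15: MRS = t/30. Setting t/30 = 0.8 gives t = 0.8·30 = 24.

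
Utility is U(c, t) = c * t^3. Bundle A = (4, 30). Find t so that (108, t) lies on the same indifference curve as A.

t = 10

U(4, 30) = 108000.
Set U(108, t) = 108000 and solve.
With c = 108: t^3 = 108000/108 = 1000; taking the cube root, t = 10.
Check: U(108, 10) = 108000.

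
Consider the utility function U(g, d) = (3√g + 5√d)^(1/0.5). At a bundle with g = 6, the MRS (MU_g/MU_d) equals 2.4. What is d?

d = 96

For CES with ρ = 0.5, MRS = (3/5)·√(d/g).
Setting (3/5)·√(d/6) = 2.4 gives √(d/6) = 4, so d/6 = 16 and d = 96.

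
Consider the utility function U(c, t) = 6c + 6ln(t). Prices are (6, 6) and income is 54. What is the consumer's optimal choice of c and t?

c* = 8, t* = 1

MU_c = 6, MU_t = 6/t.
MRS = 6 ÷ (6/t).
Tangency: set MRS = p_c/p_t = 6/6 = 1.
MRS depends only on t: t = 1 ⇒ t* = 1.
From the budget, 6·c = 54 − 6·1 = 48, so c* = 8.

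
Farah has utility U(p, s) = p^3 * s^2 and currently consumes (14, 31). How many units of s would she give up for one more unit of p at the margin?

MU_p = 3·p^2·s^2 and MU_s = 2·p^3·s.
MRS = MU_p/MU_s = (3/2)·s/p.
At (14, 31): MRS = 93/28.
So at (14, 31) the consumer would give up 93/28 units of s for one more unit of p.

MRS = 93/28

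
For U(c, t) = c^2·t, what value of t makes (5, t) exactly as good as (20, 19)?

U(20, 19) = 7600.
Set U(5, t) = 7600 and solve.
With c = 5: 5^2 = 25, so t = 7600/25 = 304.
Check: U(5, 304) = 7600.

t = 304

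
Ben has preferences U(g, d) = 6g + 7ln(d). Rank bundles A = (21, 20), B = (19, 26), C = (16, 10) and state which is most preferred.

Evaluate utility at each bundle:
U(A) = 146.970.
U(B) = 136.807.
U(C) = 112.118.
Highest utility is A, so A ≻ B ≻ C.

Bundle A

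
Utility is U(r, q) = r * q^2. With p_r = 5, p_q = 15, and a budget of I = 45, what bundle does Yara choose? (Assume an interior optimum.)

r* = 3, q* = 2

MU_r = q^2 and MU_q = 2·r·q.
MRS = MU_r/MU_q = (1/2)·q/r.
Tangency: set MRS = p_r/p_q = 5/15 = 1/3.
So (1/2)·q/r = 1/3, i.e. q = (2/3)·r.
Substitute into the budget 5·r + 15·q = 45: 15·r = 45, so r* = 3.
Then q* = (2/3)·3 = 2.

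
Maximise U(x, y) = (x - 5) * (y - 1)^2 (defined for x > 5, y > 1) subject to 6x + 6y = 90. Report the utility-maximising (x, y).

MU_x = (y−1)^2, MU_y = 2·(x−5)·(y−1).
MRS = (1/2)·(y−1)/(x−5).
Tangency: set MRS = p_x/p_y = 6/6 = 1.
So (1/2)·(y − 1)/(x − 5) = 1, i.e. (y − 1) = 2·(x − 5).
Rewrite the budget in excess-of-subsistence terms: 6·(x − 5) + 6·(y − 1) = 90 − 6·5 − 6·1 = 54.
Substituting, 18·(x − 5) = 54, so x − 5 = 3 and x* = 8.
Then y − 1 = 2·3 = 6, so y* = 7.

x* = 8, y* = 7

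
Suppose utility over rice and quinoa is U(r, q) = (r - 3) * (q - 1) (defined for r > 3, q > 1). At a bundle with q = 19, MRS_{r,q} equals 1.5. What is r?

r = 15

MU_r = (q−1), MU_q = (r−3).
MRS = (q−1)/(r−3).
Substitute q = 19: MRS = 18/(r − 3). Setting this equal to 1.5 gives r − 3 = 18/1.5 = 12, so r = 15.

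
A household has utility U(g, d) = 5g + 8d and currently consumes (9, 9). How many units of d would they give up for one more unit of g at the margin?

MRS = 0.625

MU_g = 5, MU_d = 8, so MRS = 5/8 = 0.625 at every bundle.
At (9, 9): MRS = 0.625.
So at (9, 9) the consumer would give up 0.625 units of d for one more unit of g.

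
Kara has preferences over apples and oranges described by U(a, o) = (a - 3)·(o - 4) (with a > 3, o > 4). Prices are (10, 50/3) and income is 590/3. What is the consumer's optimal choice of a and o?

MU_a = (o−4), MU_o = (a−3).
MRS = (o−4)/(a−3).
Tangency: set MRS = p_a/p_o = 10/(50/3) = 0.6.
So (o − 4)/(a − 3) = 0.6, i.e. (o − 4) = 0.6·(a − 3).
Rewrite the budget in excess-of-subsistence terms: 10·(a − 3) + (50/3)·(o − 4) = 590/3 − 10·3 − (50/3)·4 = 100.
Substituting, 20·(a − 3) = 100, so a − 3 = 5 and a* = 8.
Then o − 4 = 0.6·5 = 3, so o* = 7.

a* = 8, o* = 7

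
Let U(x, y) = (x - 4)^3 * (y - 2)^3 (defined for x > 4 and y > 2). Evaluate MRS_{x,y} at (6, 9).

MU_x = 3·(x−4)^2·(y−2)^3, MU_y = 3·(x−4)^3·(y−2)^2.
MRS = (y−2)/(x−4).
At (6, 9): MRS = 3.5.
So at (6, 9) the consumer would give up 3.5 units of y for one more unit of x.

MRS = 3.5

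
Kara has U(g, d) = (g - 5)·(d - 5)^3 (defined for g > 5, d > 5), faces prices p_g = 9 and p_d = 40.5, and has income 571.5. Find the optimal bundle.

MU_g = (d−5)^3, MU_d = 3·(g−5)·(d−5)^2.
MRS = (1/3)·(d−5)/(g−5).
Tangency: set MRS = p_g/p_d = 9/40.5 = 2/9.
So (1/3)·(d − 5)/(g − 5) = 2/9, i.e. (d − 5) = (2/3)·(g − 5).
Rewrite the budget in excess-of-subsistence terms: 9·(g − 5) + 40.5·(d − 5) = 571.5 − 9·5 − 40.5·5 = 324.
Substituting, 36·(g − 5) = 324, so g − 5 = 9 and g* = 14.
Then d − 5 = (2/3)·9 = 6, so d* = 11.

g* = 14, d* = 11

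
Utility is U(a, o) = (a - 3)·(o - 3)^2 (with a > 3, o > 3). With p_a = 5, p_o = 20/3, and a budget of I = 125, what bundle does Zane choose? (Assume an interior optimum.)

MU_a = (o−3)^2, MU_o = 2·(a−3)·(o−3).
MRS = (1/2)·(o−3)/(a−3).
Tangency: set MRS = p_a/p_o = 5/(20/3) = 0.75.
So (1/2)·(o − 3)/(a − 3) = 0.75, i.e. (o − 3) = 1.5·(a − 3).
Rewrite the budget in excess-of-subsistence terms: 5·(a − 3) + (20/3)·(o − 3) = 125 − 5·3 − (20/3)·3 = 90.
Substituting, 15·(a − 3) = 90, so a − 3 = 6 and a* = 9.
Then o − 3 = 1.5·6 = 9, so o* = 12.

a* = 9, o* = 12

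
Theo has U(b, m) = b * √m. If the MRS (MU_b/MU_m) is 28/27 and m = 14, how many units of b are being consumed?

MU_b = √m and MU_m = 0.5·b·m^(-0.5).
MRS = MU_b/MU_m = (2)·m/b.
Substitute m = 14: MRS = 28/b. Setting 28/b = 28/27 gives b = 28/(28/27) = 27.

b = 27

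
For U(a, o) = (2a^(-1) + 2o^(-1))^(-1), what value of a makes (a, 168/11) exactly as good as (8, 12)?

a = 7

U depends on (a, o) only through S = 2a^(-1) + 2o^(-1), so equal utility means equal S. At (8, 12): S = 5/12.
With o = 168/11: 2·(168/11)^(-1) = 11/84, so 2a^(-1) = 5/12 − 11/84 = 2/7, i.e. a^(-1) = 1/7.
Hence a = 1/(1/7) = 7.
Check: U(7, 168/11) = 2.4.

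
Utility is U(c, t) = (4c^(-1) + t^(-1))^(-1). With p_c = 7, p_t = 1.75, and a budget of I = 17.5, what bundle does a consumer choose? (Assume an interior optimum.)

c* = 2, t* = 2

For CES with ρ = -1, MRS = (4/1)·(t/c)^2.
Tangency: set MRS = p_c/p_t = 7/1.75 = 4.
So (t/c)^2 = 1; taking the square root, t/c = 1, i.e. t = c.
Substitute into the budget 7·c + 1.75·t = 17.5: 8.75·c = 17.5, so c* = 2 and t* = 2.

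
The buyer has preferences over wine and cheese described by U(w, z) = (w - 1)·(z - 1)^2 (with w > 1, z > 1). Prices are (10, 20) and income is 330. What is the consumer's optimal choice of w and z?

MU_w = (z−1)^2, MU_z = 2·(w−1)·(z−1).
MRS = (1/2)·(z−1)/(w−1).
Tangency: set MRS = p_w/p_z = 10/20 = 0.5.
So (1/2)·(z − 1)/(w − 1) = 0.5, i.e. (z − 1) = (w − 1).
Rewrite the budget in excess-of-subsistence terms: 10·(w − 1) + 20·(z − 1) = 330 − 10·1 − 20·1 = 300.
Substituting, 30·(w − 1) = 300, so w − 1 = 10 and w* = 11.
Then z − 1 = 10, so z* = 11.

w* = 11, z* = 11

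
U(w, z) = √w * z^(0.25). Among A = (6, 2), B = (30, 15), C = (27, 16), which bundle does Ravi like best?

Evaluate utility at each bundle:
U(A) = 2.913.
U(B) = 10.779.
U(C) = 10.392.
Highest utility is B, so B ≻ C ≻ A.

Bundle B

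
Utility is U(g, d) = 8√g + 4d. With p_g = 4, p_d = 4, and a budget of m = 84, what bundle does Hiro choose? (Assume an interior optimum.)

g* = 1, d* = 20

MU_g = 8/(2√g), MU_d = 4.
MRS = 8/(2√g) ÷ 4.
Tangency: set MRS = p_g/p_d = 4/4 = 1.
MRS depends only on g: 1/√g = 1 ⇒ √g = 1/1 = 1 ⇒ g* = 1.
From the budget, 4·d = 84 − 4·1 = 80, so d* = 20.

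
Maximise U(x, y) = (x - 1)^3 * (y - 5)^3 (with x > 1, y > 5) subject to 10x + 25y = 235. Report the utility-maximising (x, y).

x* = 6, y* = 7

MU_x = 3·(x−1)^2·(y−5)^3, MU_y = 3·(x−1)^3·(y−5)^2.
MRS = (y−5)/(x−1).
Tangency: set MRS = p_x/p_y = 10/25 = 0.4.
So (y − 5)/(x − 1) = 0.4, i.e. (y − 5) = 0.4·(x − 1).
Rewrite the budget in excess-of-subsistence terms: 10·(x − 1) + 25·(y − 5) = 235 − 10·1 − 25·5 = 100.
Substituting, 20·(x − 1) = 100, so x − 1 = 5 and x* = 6.
Then y − 5 = 0.4·5 = 2, so y* = 7.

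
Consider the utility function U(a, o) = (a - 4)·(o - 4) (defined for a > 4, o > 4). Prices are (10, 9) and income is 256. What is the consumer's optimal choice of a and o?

MU_a = (o−4), MU_o = (a−4).
MRS = (o−4)/(a−4).
Tangency: set MRS = p_a/p_o = 10/9.
So (o − 4)/(a − 4) = 10/9, i.e. (o − 4) = (10/9)·(a − 4).
Rewrite the budget in excess-of-subsistence terms: 10·(a − 4) + 9·(o − 4) = 256 − 10·4 − 9·4 = 180.
Substituting, 20·(a − 4) = 180, so a − 4 = 9 and a* = 13.
Then o − 4 = (10/9)·9 = 10, so o* = 14.

a* = 13, o* = 14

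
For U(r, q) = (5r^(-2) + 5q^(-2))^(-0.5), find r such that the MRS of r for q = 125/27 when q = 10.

r = 6

For CES with ρ = -2, MRS = (q/r)^3.
Setting (10/r)^3 = 125/27 gives 10/r = 5/3 and r = 6.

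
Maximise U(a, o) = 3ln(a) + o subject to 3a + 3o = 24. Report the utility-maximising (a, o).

MU_a = 3/a, MU_o = 1.
MRS = 3/a ÷ 1.
Tangency: set MRS = p_a/p_o = 3/3 = 1.
MRS depends only on a: 3/a = 1 ⇒ a* = 3/1 = 3.
From the budget, 3·o = 24 − 3·3 = 15, so o* = 5.

a* = 3, o* = 5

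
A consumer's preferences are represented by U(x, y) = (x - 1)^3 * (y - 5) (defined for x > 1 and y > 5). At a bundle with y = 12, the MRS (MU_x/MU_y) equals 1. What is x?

x = 22

MU_x = 3·(x−1)^2·(y−5), MU_y = (x−1)^3.
MRS = (3/1)·(y−5)/(x−1).
Substitute y = 12: MRS = 21/(x − 1). Setting this equal to 1 gives x − 1 = 21/1 = 21, so x = 22.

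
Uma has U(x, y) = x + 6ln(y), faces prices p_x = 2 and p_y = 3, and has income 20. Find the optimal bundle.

x* = 4, y* = 4

MU_x = 1, MU_y = 6/y.
MRS = 1 ÷ (6/y).
Tangency: set MRS = p_x/p_y = 2/3.
MRS depends only on y: (1/6)·y = 2/3 ⇒ y* = (2/3)/(1/6) = 4.
From the budget, 2·x = 20 − 3·4 = 8, so x* = 4.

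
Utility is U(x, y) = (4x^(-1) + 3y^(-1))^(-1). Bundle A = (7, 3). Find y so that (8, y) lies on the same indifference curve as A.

y = 2.8

U depends on (x, y) only through S = 4x^(-1) + 3y^(-1), so equal utility means equal S. At (7, 3): S = 11/7.
With x = 8: 4·8^(-1) = 0.5, so 3y^(-1) = 11/7 − 0.5 = 15/14, i.e. y^(-1) = 5/14.
Hence y = 1/(5/14) = 2.8.
Check: U(8, 2.8) = 0.6364.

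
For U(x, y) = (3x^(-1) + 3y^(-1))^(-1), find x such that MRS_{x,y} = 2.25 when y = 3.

For CES with ρ = -1, MRS = (y/x)^2.
Setting (3/x)^2 = 2.25 gives 3/x = 1.5 and x = 2.

x = 2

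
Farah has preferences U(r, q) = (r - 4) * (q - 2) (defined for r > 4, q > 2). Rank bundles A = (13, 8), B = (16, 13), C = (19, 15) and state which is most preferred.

Evaluate utility at each bundle:
U(A) = 54.
U(B) = 132.
U(C) = 195.
Highest utility is C, so C ≻ B ≻ A.

Bundle C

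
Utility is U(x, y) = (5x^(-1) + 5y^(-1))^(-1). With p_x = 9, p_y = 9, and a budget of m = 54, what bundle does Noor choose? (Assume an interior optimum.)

For CES with ρ = -1, MRS = (y/x)^2.
Tangency: set MRS = p_x/p_y = 9/9 = 1.
So (y/x)^2 = 1; taking the square root, y/x = 1, i.e. y = x.
Substitute into the budget 9·x + 9·y = 54: 18·x = 54, so x* = 3 and y* = 3.

x* = 3, y* = 3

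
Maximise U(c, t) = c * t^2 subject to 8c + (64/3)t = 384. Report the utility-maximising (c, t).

MU_c = t^2 and MU_t = 2·c·t.
MRS = MU_c/MU_t = (1/2)·t/c.
Tangency: set MRS = p_c/p_t = 8/(64/3) = 0.375.
So (1/2)·t/c = 0.375, i.e. t = 0.75·c.
Substitute into the budget 8·c + (64/3)·t = 384: 24·c = 384, so c* = 16.
Then t* = 0.75·16 = 12.

c* = 16, t* = 12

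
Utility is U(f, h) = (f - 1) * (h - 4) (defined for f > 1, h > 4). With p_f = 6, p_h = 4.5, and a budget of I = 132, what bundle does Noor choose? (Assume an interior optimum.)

f* = 10, h* = 16

MU_f = (h−4), MU_h = (f−1).
MRS = (h−4)/(f−1).
Tangency: set MRS = p_f/p_h = 6/4.5 = 4/3.
So (h − 4)/(f − 1) = 4/3, i.e. (h − 4) = (4/3)·(f − 1).
Rewrite the budget in excess-of-subsistence terms: 6·(f − 1) + 4.5·(h − 4) = 132 − 6·1 − 4.5·4 = 108.
Substituting, 12·(f − 1) = 108, so f − 1 = 9 and f* = 10.
Then h − 4 = (4/3)·9 = 12, so h* = 16.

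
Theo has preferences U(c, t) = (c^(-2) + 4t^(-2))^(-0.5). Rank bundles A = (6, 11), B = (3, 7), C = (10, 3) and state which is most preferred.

Evaluate utility at each bundle:
U(A) = 4.054.
U(B) = 2.278.
U(C) = 1.483.
Highest utility is A, so A ≻ B ≻ C.

Bundle A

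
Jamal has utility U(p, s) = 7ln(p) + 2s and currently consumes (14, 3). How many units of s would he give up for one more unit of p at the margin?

MU_p = 7/p, MU_s = 2.
MRS = 7/p ÷ 2.
At (14, 3): MRS = 0.25.
So at (14, 3) the consumer would give up 0.25 units of s for one more unit of p.

MRS = 0.25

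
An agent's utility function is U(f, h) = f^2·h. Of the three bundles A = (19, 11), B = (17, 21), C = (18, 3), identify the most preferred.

Evaluate utility at each bundle:
U(A) = 3971.
U(B) = 6069.
U(C) = 972.
Highest utility is B, so B ≻ A ≻ C.

Bundle B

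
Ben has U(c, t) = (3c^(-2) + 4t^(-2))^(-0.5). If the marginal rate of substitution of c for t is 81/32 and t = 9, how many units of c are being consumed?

c = 6

For CES with ρ = -2, MRS = (3/4)·(t/c)^3.
Setting (3/4)·(9/c)^3 = 81/32 gives (9/c)^3 = 3.375, so 9/c = 1.5 and c = 6.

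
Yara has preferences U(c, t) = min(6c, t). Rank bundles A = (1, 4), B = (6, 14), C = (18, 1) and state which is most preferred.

Evaluate utility at each bundle:
U(A) = 4.
U(B) = 14.
U(C) = 1.
Highest utility is B, so B ≻ A ≻ C.

Bundle B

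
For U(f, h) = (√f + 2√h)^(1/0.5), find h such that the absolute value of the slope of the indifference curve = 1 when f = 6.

h = 24

For CES with ρ = 0.5, MRS = (1/2)·√(h/f).
Setting (1/2)·√(h/6) = 1 gives √(h/6) = 2, so h/6 = 4 and h = 24.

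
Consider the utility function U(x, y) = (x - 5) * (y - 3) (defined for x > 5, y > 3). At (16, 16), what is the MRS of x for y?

MU_x = (y−3), MU_y = (x−5).
MRS = (y−3)/(x−5).
At (16, 16): MRS = 13/11.
The indifference curve has slope −13/11 at this bundle.

MRS = 13/11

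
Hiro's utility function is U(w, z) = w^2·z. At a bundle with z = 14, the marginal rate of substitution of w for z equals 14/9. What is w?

w = 18

MU_w = 2·w·z and MU_z = w^2.
MRS = MU_w/MU_z = (2/1)·z/w.
Substitute z = 14: MRS = 28/w. Setting 28/w = 14/9 gives w = 28/(14/9) = 18.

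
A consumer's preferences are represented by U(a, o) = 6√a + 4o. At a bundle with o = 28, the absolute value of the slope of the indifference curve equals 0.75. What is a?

a = 1

MU_a = 6/(2√a), MU_o = 4.
MRS = 6/(2√a) ÷ 4.
MRS depends only on a: 0.75/√a = 0.75 ⇒ √a = 0.75/0.75 = 1 ⇒ a = 1.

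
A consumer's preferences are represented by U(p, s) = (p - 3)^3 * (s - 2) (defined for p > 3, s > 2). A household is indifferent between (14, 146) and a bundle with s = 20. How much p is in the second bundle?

U(14, 146) = 191664.
Set U(p, 20) = 191664 and solve.
With s = 20: (20 − 2) = 18, so (p − 3)^3 = 191664/18 = 10648.
Taking the cube root (with p > 3): p − 3 = 22, so p = 25.
Check: U(25, 20) = 191664.

p = 25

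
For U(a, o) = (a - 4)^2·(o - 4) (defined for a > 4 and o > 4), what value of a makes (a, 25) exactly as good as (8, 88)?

U(8, 88) = 1344.
Set U(a, 25) = 1344 and solve.
With o = 25: (25 − 4) = 21, so (a − 4)^2 = 1344/21 = 64.
Taking the square root (with a > 4): a − 4 = 8, so a = 12.
Check: U(12, 25) = 1344.

a = 12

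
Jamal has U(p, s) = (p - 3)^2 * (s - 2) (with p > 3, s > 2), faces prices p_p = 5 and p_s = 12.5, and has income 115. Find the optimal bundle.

MU_p = 2·(p−3)·(s−2), MU_s = (p−3)^2.
MRS = (2/1)·(s−2)/(p−3).
Tangency: set MRS = p_p/p_s = 5/12.5 = 0.4.
So (2/1)·(s − 2)/(p − 3) = 0.4, i.e. (s − 2) = 0.2·(p − 3).
Rewrite the budget in excess-of-subsistence terms: 5·(p − 3) + 12.5·(s − 2) = 115 − 5·3 − 12.5·2 = 75.
Substituting, 7.5·(p − 3) = 75, so p − 3 = 10 and p* = 13.
Then s − 2 = 0.2·10 = 2, so s* = 4.

p* = 13, s* = 4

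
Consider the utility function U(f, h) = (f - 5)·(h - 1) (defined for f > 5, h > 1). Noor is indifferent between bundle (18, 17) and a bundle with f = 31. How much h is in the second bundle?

h = 9

U(18, 17) = 208.
Set U(31, h) = 208 and solve.
With f = 31: (31 − 5) = 26, so (h − 1) = 208/26 = 8.
So h = 1 + 8 = 9.
Check: U(31, 9) = 208.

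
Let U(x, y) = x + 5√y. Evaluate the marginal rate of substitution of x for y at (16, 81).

MU_x = 1, MU_y = 5/(2√y).
MRS = 1 ÷ (5/(2√y)).
At (16, 81): MRS = 3.6.
The indifference curve has slope −3.6 at this bundle.

MRS = 3.6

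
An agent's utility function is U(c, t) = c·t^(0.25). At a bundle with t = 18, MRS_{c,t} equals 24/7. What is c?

MU_c = t^(0.25) and MU_t = 0.25·c·t^(-0.75).
MRS = MU_c/MU_t = (4)·t/c.
Substitute t = 18: MRS = 72/c. Setting 72/c = 24/7 gives c = 72/(24/7) = 21.

c = 21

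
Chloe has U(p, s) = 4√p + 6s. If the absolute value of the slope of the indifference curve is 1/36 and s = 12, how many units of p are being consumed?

p = 144

MU_p = 4/(2√p), MU_s = 6.
MRS = 4/(2√p) ÷ 6.
MRS depends only on p: (1/3)/√p = 1/36 ⇒ √p = (1/3)/(1/36) = 12 ⇒ p = 144.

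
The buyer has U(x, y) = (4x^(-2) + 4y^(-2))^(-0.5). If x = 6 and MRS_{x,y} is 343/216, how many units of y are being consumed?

For CES with ρ = -2, MRS = (y/x)^3.
Setting (y/6)^3 = 343/216 gives y/6 = 7/6 and y = 7.

y = 7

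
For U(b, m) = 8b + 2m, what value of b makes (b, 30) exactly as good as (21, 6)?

b = 15

U(21, 6) = 180.
Set U(b, 30) = 180 and solve.
8b + 2·30 = 180 ⇒ 8b = 120 ⇒ b = 15.
Check: U(15, 30) = 180.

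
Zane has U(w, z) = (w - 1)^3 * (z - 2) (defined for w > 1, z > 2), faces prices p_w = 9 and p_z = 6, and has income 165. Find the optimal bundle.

MU_w = 3·(w−1)^2·(z−2), MU_z = (w−1)^3.
MRS = (3/1)·(z−2)/(w−1).
Tangency: set MRS = p_w/p_z = 9/6 = 1.5.
So (3/1)·(z − 2)/(w − 1) = 1.5, i.e. (z − 2) = 0.5·(w − 1).
Rewrite the budget in excess-of-subsistence terms: 9·(w − 1) + 6·(z − 2) = 165 − 9·1 − 6·2 = 144.
Substituting, 12·(w − 1) = 144, so w − 1 = 12 and w* = 13.
Then z − 2 = 0.5·12 = 6, so z* = 8.

w* = 13, z* = 8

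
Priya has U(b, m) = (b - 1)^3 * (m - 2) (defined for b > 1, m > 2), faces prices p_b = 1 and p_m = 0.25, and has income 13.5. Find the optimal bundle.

MU_b = 3·(b−1)^2·(m−2), MU_m = (b−1)^3.
MRS = (3/1)·(m−2)/(b−1).
Tangency: set MRS = p_b/p_m = 1/0.25 = 4.
So (3/1)·(m − 2)/(b − 1) = 4, i.e. (m − 2) = (4/3)·(b − 1).
Rewrite the budget in excess-of-subsistence terms: 1·(b − 1) + 0.25·(m − 2) = 13.5 − 1·1 − 0.25·2 = 12.
Substituting, (4/3)·(b − 1) = 12, so b − 1 = 9 and b* = 10.
Then m − 2 = (4/3)·9 = 12, so m* = 14.

b* = 10, m* = 14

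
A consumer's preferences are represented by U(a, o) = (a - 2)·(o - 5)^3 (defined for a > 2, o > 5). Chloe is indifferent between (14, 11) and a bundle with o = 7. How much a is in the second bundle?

a = 326

U(14, 11) = 2592.
Set U(a, 7) = 2592 and solve.
With o = 7: (7 − 5)^3 = 8, so (a − 2) = 2592/8 = 324.
So a = 2 + 324 = 326.
Check: U(326, 7) = 2592.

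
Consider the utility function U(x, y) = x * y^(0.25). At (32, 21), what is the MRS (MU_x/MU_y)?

MRS = 2.625

MU_x = y^(0.25) and MU_y = 0.25·x·y^(-0.75).
MRS = MU_x/MU_y = (4)·y/x.
At (32, 21): MRS = 2.625.
So at (32, 21) the consumer would give up 2.625 units of y for one more unit of x.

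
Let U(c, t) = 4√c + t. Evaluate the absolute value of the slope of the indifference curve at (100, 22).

MU_c = 4/(2√c), MU_t = 1.
MRS = 4/(2√c) ÷ 1.
At (100, 22): MRS = 0.2.
So at (100, 22) the consumer would give up 0.2 units of t for one more unit of c.

MRS = 0.2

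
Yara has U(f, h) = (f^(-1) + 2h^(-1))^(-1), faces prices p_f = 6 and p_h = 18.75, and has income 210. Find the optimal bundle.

f* = 10, h* = 8

For CES with ρ = -1, MRS = (1/2)·(h/f)^2.
Tangency: set MRS = p_f/p_h = 6/18.75 = 8/25.
So (h/f)^2 = 16/25; taking the square root, h/f = 0.8, i.e. h = 0.8·f.
Substitute into the budget 6·f + 18.75·h = 210: 21·f = 210, so f* = 10 and h* = 0.8·10 = 8.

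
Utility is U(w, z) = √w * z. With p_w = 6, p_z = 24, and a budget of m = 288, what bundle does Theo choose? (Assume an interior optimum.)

w* = 16, z* = 8

MU_w = 0.5·w^(-0.5)·z and MU_z = √w.
MRS = MU_w/MU_z = (0.5)·z/w.
Tangency: set MRS = p_w/p_z = 6/24 = 0.25.
So (0.5)·z/w = 0.25, i.e. z = 0.5·w.
Substitute into the budget 6·w + 24·z = 288: 18·w = 288, so w* = 16.
Then z* = 0.5·16 = 8.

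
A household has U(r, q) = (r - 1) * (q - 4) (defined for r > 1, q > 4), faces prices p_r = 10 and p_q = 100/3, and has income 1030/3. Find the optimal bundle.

r* = 11, q* = 7

MU_r = (q−4), MU_q = (r−1).
MRS = (q−4)/(r−1).
Tangency: set MRS = p_r/p_q = 10/(100/3) = 0.3.
So (q − 4)/(r − 1) = 0.3, i.e. (q − 4) = 0.3·(r − 1).
Rewrite the budget in excess-of-subsistence terms: 10·(r − 1) + (100/3)·(q − 4) = 1030/3 − 10·1 − (100/3)·4 = 200.
Substituting, 20·(r − 1) = 200, so r − 1 = 10 and r* = 11.
Then q − 4 = 0.3·10 = 3, so q* = 7.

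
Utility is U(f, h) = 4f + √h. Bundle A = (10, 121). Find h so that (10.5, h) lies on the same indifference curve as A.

U(10, 121) = 51.
Set U(10.5, h) = 51 and solve.
With f = 10.5: √h = 51 − 4·10.5 = 9, so √h = 9 and h = 81.
Check: U(10.5, 81) = 51.

h = 81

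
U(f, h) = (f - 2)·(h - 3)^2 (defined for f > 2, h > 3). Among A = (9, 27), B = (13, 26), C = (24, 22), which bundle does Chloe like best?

Evaluate utility at each bundle:
U(A) = 4032.
U(B) = 5819.
U(C) = 7942.
Highest utility is C, so C ≻ B ≻ A.

Bundle C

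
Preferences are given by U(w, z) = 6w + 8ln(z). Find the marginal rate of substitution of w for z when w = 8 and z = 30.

MRS = 22.5

MU_w = 6, MU_z = 8/z.
MRS = 6 ÷ (8/z).
At (8, 30): MRS = 22.5.
So at (8, 30) the consumer would give up 22.5 units of z for one more unit of w.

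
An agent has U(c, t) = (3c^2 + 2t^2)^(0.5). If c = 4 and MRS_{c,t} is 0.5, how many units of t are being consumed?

For CES with ρ = 2, MRS = (3/2)·(t/c)^(-1).
Setting (3/2)·(t/4)^(-1) = 0.5 gives (t/4)^(-1) = 1/3, so t/4 = 3 and t = 12.

t = 12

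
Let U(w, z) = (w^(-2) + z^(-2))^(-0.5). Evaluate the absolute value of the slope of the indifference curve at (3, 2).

For CES with ρ = -2, MRS = (z/w)^3.
At (3, 2): MRS = 8/27.
That is, one extra unit of w is worth 8/27 units of z at the margin.

MRS = 8/27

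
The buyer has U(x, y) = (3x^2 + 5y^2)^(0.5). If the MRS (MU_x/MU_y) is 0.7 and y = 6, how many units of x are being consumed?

For CES with ρ = 2, MRS = (3/5)·(y/x)^(-1).
Setting (3/5)·(6/x)^(-1) = 0.7 gives (6/x)^(-1) = 7/6, so 6/x = 6/7 and x = 7.

x = 7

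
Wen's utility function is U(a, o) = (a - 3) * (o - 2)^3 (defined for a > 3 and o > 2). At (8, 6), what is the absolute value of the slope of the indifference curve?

MRS = 4/15

MU_a = (o−2)^3, MU_o = 3·(a−3)·(o−2)^2.
MRS = (1/3)·(o−2)/(a−3).
At (8, 6): MRS = 4/15.
The indifference curve has slope −4/15 at this bundle.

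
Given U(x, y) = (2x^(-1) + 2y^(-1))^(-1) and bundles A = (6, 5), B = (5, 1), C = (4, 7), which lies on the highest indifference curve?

Evaluate utility at each bundle:
U(A) = 1.364.
U(B) = 0.417.
U(C) = 1.273.
Highest utility is A, so A ≻ C ≻ B.

Bundle A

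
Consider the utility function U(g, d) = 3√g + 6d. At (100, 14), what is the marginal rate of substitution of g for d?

MU_g = 3/(2√g), MU_d = 6.
MRS = 3/(2√g) ÷ 6.
At (100, 14): MRS = 1/40.
The indifference curve has slope −1/40 at this bundle.

MRS = 1/40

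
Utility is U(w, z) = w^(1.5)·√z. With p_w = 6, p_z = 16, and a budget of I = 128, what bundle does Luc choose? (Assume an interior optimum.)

w* = 16, z* = 2

MU_w = 1.5·√w·√z and MU_z = 0.5·w^(1.5)·z^(-0.5).
MRS = MU_w/MU_z = (3)·z/w.
Tangency: set MRS = p_w/p_z = 6/16 = 0.375.
So (3)·z/w = 0.375, i.e. z = 0.125·w.
Substitute into the budget 6·w + 16·z = 128: 8·w = 128, so w* = 16.
Then z* = 0.125·16 = 2.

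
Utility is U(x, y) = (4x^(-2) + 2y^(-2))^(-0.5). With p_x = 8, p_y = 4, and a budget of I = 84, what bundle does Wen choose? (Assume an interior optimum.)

x* = 7, y* = 7

For CES with ρ = -2, MRS = (4/2)·(y/x)^3.
Tangency: set MRS = p_x/p_y = 8/4 = 2.
So (y/x)^3 = 1; taking the cube root, y/x = 1, i.e. y = x.
Substitute into the budget 8·x + 4·y = 84: 12·x = 84, so x* = 7 and y* = 7.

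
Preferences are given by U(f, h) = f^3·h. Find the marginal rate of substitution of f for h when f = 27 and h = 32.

MU_f = 3·f^2·h and MU_h = f^3.
MRS = MU_f/MU_h = (3/1)·h/f.
At (27, 32): MRS = 32/9.
So at (27, 32) the consumer would give up 32/9 units of h for one more unit of f.

MRS = 32/9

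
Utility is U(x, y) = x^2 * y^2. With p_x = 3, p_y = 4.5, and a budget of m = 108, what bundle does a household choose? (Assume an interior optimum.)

x* = 18, y* = 12

MU_x = 2·x·y^2 and MU_y = 2·x^2·y.
MRS = MU_x/MU_y = y/x.
Tangency: set MRS = p_x/p_y = 3/4.5 = 2/3.
So y/x = 2/3, i.e. y = (2/3)·x.
Substitute into the budget 3·x + 4.5·y = 108: 6·x = 108, so x* = 18.
Then y* = (2/3)·18 = 12.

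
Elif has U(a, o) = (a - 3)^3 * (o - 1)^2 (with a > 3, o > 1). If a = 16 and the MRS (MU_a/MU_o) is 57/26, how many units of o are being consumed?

MU_a = 3·(a−3)^2·(o−1)^2, MU_o = 2·(a−3)^3·(o−1).
MRS = (3/2)·(o−1)/(a−3).
Substitute a = 16: MRS = (o − 1)/(26/3). Setting this equal to 57/26 gives o − 1 = (57/26)·(26/3) = 19, so o = 20.

o = 20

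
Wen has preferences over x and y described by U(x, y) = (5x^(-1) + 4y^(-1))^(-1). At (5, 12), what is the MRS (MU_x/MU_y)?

MRS = 7.2

For CES with ρ = -1, MRS = (5/4)·(y/x)^2.
At (5, 12): MRS = 7.2.
So at (5, 12) the consumer would give up 7.2 units of y for one more unit of x.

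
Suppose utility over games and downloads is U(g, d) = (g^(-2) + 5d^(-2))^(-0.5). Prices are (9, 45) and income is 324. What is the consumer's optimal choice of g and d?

For CES with ρ = -2, MRS = (1/5)·(d/g)^3.
Tangency: set MRS = p_g/p_d = 9/45 = 0.2.
So (d/g)^3 = 1; taking the cube root, d/g = 1, i.e. d = g.
Substitute into the budget 9·g + 45·d = 324: 54·g = 324, so g* = 6 and d* = 6.

g* = 6, d* = 6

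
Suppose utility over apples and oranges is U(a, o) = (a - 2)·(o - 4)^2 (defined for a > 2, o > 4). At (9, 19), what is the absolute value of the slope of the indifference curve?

MU_a = (o−4)^2, MU_o = 2·(a−2)·(o−4).
MRS = (1/2)·(o−4)/(a−2).
At (9, 19): MRS = 15/14.
That is, one extra unit of a is worth 15/14 units of o at the margin.

MRS = 15/14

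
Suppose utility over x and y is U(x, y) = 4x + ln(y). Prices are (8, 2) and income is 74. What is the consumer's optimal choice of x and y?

x* = 9, y* = 1

MU_x = 4, MU_y = 1/y.
MRS = 4 ÷ (1/y).
Tangency: set MRS = p_x/p_y = 8/2 = 4.
MRS depends only on y: 4·y = 4 ⇒ y* = 4/4 = 1.
From the budget, 8·x = 74 − 2·1 = 72, so x* = 9.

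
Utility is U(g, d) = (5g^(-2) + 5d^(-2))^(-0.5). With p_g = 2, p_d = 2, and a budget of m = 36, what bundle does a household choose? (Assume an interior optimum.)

For CES with ρ = -2, MRS = (d/g)^3.
Tangency: set MRS = p_g/p_d = 2/2 = 1.
So (d/g)^3 = 1; taking the cube root, d/g = 1, i.e. d = g.
Substitute into the budget 2·g + 2·d = 36: 4·g = 36, so g* = 9 and d* = 9.

g* = 9, d* = 9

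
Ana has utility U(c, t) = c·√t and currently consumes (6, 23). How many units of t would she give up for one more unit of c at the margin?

MU_c = √t and MU_t = 0.5·c·t^(-0.5).
MRS = MU_c/MU_t = (2)·t/c.
At (6, 23): MRS = 23/3.
The indifference curve has slope −23/3 at this bundle.

MRS = 23/3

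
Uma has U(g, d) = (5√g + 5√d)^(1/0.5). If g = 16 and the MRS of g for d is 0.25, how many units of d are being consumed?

For CES with ρ = 0.5, MRS = √(d/g).
Setting √(d/16) = 0.25 gives d/16 = 1/16 and d = 1.

d = 1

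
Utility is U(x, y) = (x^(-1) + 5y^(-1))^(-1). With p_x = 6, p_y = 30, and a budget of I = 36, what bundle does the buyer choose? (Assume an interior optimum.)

For CES with ρ = -1, MRS = (1/5)·(y/x)^2.
Tangency: set MRS = p_x/p_y = 6/30 = 0.2.
So (y/x)^2 = 1; taking the square root, y/x = 1, i.e. y = x.
Substitute into the budget 6·x + 30·y = 36: 36·x = 36, so x* = 1 and y* = 1.

x* = 1, y* = 1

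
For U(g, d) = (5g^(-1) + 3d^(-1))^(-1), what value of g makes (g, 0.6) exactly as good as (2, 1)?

U depends on (g, d) only through S = 5g^(-1) + 3d^(-1), so equal utility means equal S. At (2, 1): S = 5.5.
With d = 0.6: 3·0.6^(-1) = 5, so 5g^(-1) = 5.5 − 5 = 0.5, i.e. g^(-1) = 0.1.
Hence g = 1/0.1 = 10.
Check: U(10, 0.6) = 0.1818.

g = 10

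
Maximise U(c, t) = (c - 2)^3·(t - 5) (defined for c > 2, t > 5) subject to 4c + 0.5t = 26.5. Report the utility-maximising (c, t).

c* = 5, t* = 13

MU_c = 3·(c−2)^2·(t−5), MU_t = (c−2)^3.
MRS = (3/1)·(t−5)/(c−2).
Tangency: set MRS = p_c/p_t = 4/0.5 = 8.
So (3/1)·(t − 5)/(c − 2) = 8, i.e. (t − 5) = (8/3)·(c − 2).
Rewrite the budget in excess-of-subsistence terms: 4·(c − 2) + 0.5·(t − 5) = 26.5 − 4·2 − 0.5·5 = 16.
Substituting, (16/3)·(c − 2) = 16, so c − 2 = 3 and c* = 5.
Then t − 5 = (8/3)·3 = 8, so t* = 13.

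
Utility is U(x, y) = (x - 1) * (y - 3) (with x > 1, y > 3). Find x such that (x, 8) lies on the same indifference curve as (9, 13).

U(9, 13) = 80.
Set U(x, 8) = 80 and solve.
With y = 8: (8 − 3) = 5, so (x − 1) = 80/5 = 16.
So x = 1 + 16 = 17.
Check: U(17, 8) = 80.

x = 17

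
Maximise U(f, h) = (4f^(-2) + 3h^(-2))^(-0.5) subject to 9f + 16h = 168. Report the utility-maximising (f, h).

For CES with ρ = -2, MRS = (4/3)·(h/f)^3.
Tangency: set MRS = p_f/p_h = 9/16.
So (h/f)^3 = 27/64; taking the cube root, h/f = 0.75, i.e. h = 0.75·f.
Substitute into the budget 9·f + 16·h = 168: 21·f = 168, so f* = 8 and h* = 0.75·8 = 6.

f* = 8, h* = 6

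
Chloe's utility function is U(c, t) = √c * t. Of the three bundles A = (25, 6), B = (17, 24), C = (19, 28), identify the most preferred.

Bundle C

Evaluate utility at each bundle:
U(A) = 30.000.
U(B) = 98.955.
U(C) = 122.049.
Highest utility is C, so C ≻ B ≻ A.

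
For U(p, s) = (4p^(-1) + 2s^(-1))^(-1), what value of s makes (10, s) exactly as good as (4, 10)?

U depends on (p, s) only through S = 4p^(-1) + 2s^(-1), so equal utility means equal S. At (4, 10): S = 1.2.
With p = 10: 4·10^(-1) = 0.4, so 2s^(-1) = 1.2 − 0.4 = 0.8, i.e. s^(-1) = 0.4.
Hence s = 1/0.4 = 2.5.
Check: U(10, 2.5) = 0.8333.

s = 2.5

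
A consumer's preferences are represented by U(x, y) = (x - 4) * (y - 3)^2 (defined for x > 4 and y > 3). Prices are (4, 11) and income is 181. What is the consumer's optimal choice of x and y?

MU_x = (y−3)^2, MU_y = 2·(x−4)·(y−3).
MRS = (1/2)·(y−3)/(x−4).
Tangency: set MRS = p_x/p_y = 4/11.
So (1/2)·(y − 3)/(x − 4) = 4/11, i.e. (y − 3) = (8/11)·(x − 4).
Rewrite the budget in excess-of-subsistence terms: 4·(x − 4) + 11·(y − 3) = 181 − 4·4 − 11·3 = 132.
Substituting, 12·(x − 4) = 132, so x − 4 = 11 and x* = 15.
Then y − 3 = (8/11)·11 = 8, so y* = 11.

x* = 15, y* = 11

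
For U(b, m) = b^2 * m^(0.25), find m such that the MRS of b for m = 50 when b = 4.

m = 25

MU_b = 2·b·m^(0.25) and MU_m = 0.25·b^2·m^(-0.75).
MRS = MU_b/MU_m = (8)·m/b.
Substitute b = 4: MRS = m/0.5. Setting m/0.5 = 50 gives m = 50·0.5 = 25.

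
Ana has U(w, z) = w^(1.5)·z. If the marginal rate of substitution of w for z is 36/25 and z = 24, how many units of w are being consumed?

MU_w = 1.5·√w·z and MU_z = w^(1.5).
MRS = MU_w/MU_z = (1.5)·z/w.
Substitute z = 24: MRS = 36/w. Setting 36/w = 36/25 gives w = 36/(36/25) = 25.

w = 25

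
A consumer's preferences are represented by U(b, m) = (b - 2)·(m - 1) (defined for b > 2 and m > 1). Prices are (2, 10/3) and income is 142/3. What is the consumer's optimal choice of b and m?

b* = 12, m* = 7

MU_b = (m−1), MU_m = (b−2).
MRS = (m−1)/(b−2).
Tangency: set MRS = p_b/p_m = 2/(10/3) = 0.6.
So (m − 1)/(b − 2) = 0.6, i.e. (m − 1) = 0.6·(b − 2).
Rewrite the budget in excess-of-subsistence terms: 2·(b − 2) + (10/3)·(m − 1) = 142/3 − 2·2 − (10/3)·1 = 40.
Substituting, 4·(b − 2) = 40, so b − 2 = 10 and b* = 12.
Then m − 1 = 0.6·10 = 6, so m* = 7.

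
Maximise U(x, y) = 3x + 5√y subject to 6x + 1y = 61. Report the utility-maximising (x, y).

x* = 6, y* = 25

MU_x = 3, MU_y = 5/(2√y).
MRS = 3 ÷ (5/(2√y)).
Tangency: set MRS = p_x/p_y = 6/1 = 6.
MRS depends only on y: 1.2·√y = 6 ⇒ √y = 6/1.2 = 5 ⇒ y* = 25.
From the budget, 6·x = 61 − 1·25 = 36, so x* = 6.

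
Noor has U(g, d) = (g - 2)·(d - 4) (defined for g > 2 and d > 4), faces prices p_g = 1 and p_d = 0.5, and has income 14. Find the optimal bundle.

g* = 7, d* = 14

MU_g = (d−4), MU_d = (g−2).
MRS = (d−4)/(g−2).
Tangency: set MRS = p_g/p_d = 1/0.5 = 2.
So (d − 4)/(g − 2) = 2, i.e. (d − 4) = 2·(g − 2).
Rewrite the budget in excess-of-subsistence terms: 1·(g − 2) + 0.5·(d − 4) = 14 − 1·2 − 0.5·4 = 10.
Substituting, 2·(g − 2) = 10, so g − 2 = 5 and g* = 7.
Then d − 4 = 2·5 = 10, so d* = 14.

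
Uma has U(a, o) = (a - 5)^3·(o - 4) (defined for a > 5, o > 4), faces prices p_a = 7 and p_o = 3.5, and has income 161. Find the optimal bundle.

MU_a = 3·(a−5)^2·(o−4), MU_o = (a−5)^3.
MRS = (3/1)·(o−4)/(a−5).
Tangency: set MRS = p_a/p_o = 7/3.5 = 2.
So (3/1)·(o − 4)/(a − 5) = 2, i.e. (o − 4) = (2/3)·(a − 5).
Rewrite the budget in excess-of-subsistence terms: 7·(a − 5) + 3.5·(o − 4) = 161 − 7·5 − 3.5·4 = 112.
Substituting, (28/3)·(a − 5) = 112, so a − 5 = 12 and a* = 17.
Then o − 4 = (2/3)·12 = 8, so o* = 12.

a* = 17, o* = 12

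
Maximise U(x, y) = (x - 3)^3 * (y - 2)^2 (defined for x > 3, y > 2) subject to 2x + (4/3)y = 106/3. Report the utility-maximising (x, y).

x* = 11, y* = 10

MU_x = 3·(x−3)^2·(y−2)^2, MU_y = 2·(x−3)^3·(y−2).
MRS = (3/2)·(y−2)/(x−3).
Tangency: set MRS = p_x/p_y = 2/(4/3) = 1.5.
So (3/2)·(y − 2)/(x − 3) = 1.5, i.e. (y − 2) = (x − 3).
Rewrite the budget in excess-of-subsistence terms: 2·(x − 3) + (4/3)·(y − 2) = 106/3 − 2·3 − (4/3)·2 = 80/3.
Substituting, (10/3)·(x − 3) = 80/3, so x − 3 = 8 and x* = 11.
Then y − 2 = 8, so y* = 10.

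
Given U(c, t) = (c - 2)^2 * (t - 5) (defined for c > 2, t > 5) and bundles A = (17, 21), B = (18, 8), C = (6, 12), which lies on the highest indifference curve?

Evaluate utility at each bundle:
U(A) = 3600.
U(B) = 768.
U(C) = 112.
Highest utility is A, so A ≻ B ≻ C.

Bundle A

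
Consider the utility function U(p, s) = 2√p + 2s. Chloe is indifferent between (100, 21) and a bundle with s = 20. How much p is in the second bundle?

U(100, 21) = 62.
Set U(p, 20) = 62 and solve.
With s = 20: 2√p = 62 − 2·20 = 22, so √p = 11 and p = 121.
Check: U(121, 20) = 62.

p = 121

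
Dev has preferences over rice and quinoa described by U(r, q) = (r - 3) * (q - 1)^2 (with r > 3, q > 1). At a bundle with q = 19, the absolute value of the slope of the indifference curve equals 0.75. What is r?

MU_r = (q−1)^2, MU_q = 2·(r−3)·(q−1).
MRS = (1/2)·(q−1)/(r−3).
Substitute q = 19: MRS = 9/(r − 3). Setting this equal to 0.75 gives r − 3 = 9/0.75 = 12, so r = 15.

r = 15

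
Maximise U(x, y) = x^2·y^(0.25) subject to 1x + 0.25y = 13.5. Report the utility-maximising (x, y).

x* = 12, y* = 6

MU_x = 2·x·y^(0.25) and MU_y = 0.25·x^2·y^(-0.75).
MRS = MU_x/MU_y = (8)·y/x.
Tangency: set MRS = p_x/p_y = 1/0.25 = 4.
So (8)·y/x = 4, i.e. y = 0.5·x.
Substitute into the budget 1·x + 0.25·y = 13.5: 1.125·x = 13.5, so x* = 12.
Then y* = 0.5·12 = 6.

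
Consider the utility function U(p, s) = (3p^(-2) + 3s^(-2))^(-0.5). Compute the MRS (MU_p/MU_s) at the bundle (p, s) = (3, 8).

For CES with ρ = -2, MRS = (s/p)^3.
At (3, 8): MRS = 512/27.
So at (3, 8) the consumer would give up 512/27 units of s for one more unit of p.

MRS = 512/27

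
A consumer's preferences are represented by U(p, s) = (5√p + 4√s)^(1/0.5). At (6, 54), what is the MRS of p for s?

MRS = 3.75

For CES with ρ = 0.5, MRS = (5/4)·√(s/p).
At (6, 54): MRS = 3.75.
So at (6, 54) the consumer would give up 3.75 units of s for one more unit of p.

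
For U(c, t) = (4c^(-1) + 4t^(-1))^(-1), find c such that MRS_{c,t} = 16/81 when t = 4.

For CES with ρ = -1, MRS = (t/c)^2.
Setting (4/c)^2 = 16/81 gives 4/c = 4/9 and c = 9.

c = 9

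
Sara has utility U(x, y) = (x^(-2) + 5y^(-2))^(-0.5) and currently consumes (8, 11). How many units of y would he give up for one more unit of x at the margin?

MRS = 1331/2560

For CES with ρ = -2, MRS = (1/5)·(y/x)^3.
At (8, 11): MRS = 1331/2560.
So at (8, 11) the consumer would give up 1331/2560 units of y for one more unit of x.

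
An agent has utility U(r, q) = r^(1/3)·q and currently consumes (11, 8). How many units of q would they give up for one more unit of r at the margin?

MU_r = 1/3·r^(-2/3)·q and MU_q = r^(1/3).
MRS = MU_r/MU_q = (1/3)·q/r.
At (11, 8): MRS = 8/33.
The indifference curve has slope −8/33 at this bundle.

MRS = 8/33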